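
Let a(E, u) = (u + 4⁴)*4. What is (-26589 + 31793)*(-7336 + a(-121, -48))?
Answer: -33846816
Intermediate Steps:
a(E, u) = 1024 + 4*u (a(E, u) = (u + 256)*4 = (256 + u)*4 = 1024 + 4*u)
(-26589 + 31793)*(-7336 + a(-121, -48)) = (-26589 + 31793)*(-7336 + (1024 + 4*(-48))) = 5204*(-7336 + (1024 - 192)) = 5204*(-7336 + 832) = 5204*(-6504) = -33846816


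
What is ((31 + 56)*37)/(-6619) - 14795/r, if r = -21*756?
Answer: 46823261/105083244 ≈ 0.44558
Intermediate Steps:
r = -15876
((31 + 56)*37)/(-6619) - 14795/r = ((31 + 56)*37)/(-6619) - 14795/(-15876) = (87*37)*(-1/6619) - 14795*(-1/15876) = 3219*(-1/6619) + 14795/15876 = -3219/6619 + 14795/15876 = 46823261/105083244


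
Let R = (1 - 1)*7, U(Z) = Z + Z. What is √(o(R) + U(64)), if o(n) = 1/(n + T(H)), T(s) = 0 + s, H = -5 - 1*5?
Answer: √12790/10 ≈ 11.309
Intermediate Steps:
U(Z) = 2*Z
H = -10 (H = -5 - 5 = -10)
T(s) = s
R = 0 (R = 0*7 = 0)
o(n) = 1/(-10 + n) (o(n) = 1/(n - 10) = 1/(-10 + n))
√(o(R) + U(64)) = √(1/(-10 + 0) + 2*64) = √(1/(-10) + 128) = √(-⅒ + 128) = √(1279/10) = √12790/10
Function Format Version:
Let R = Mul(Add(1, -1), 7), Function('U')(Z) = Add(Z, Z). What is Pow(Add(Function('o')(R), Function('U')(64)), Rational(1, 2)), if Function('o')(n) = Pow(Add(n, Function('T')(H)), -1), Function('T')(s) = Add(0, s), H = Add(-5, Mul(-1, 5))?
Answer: Mul(Rational(1, 10), Pow(12790, Rational(1, 2))) ≈ 11.309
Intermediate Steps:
Function('U')(Z) = Mul(2, Z)
H = -10 (H = Add(-5, -5) = -10)
Function('T')(s) = s
R = 0 (R = Mul(0, 7) = 0)
Function('o')(n) = Pow(Add(-10, n), -1) (Function('o')(n) = Pow(Add(n, -10), -1) = Pow(Add(-10, n), -1))
Pow(Add(Function('o')(R), Function('U')(64)), Rational(1, 2)) = Pow(Add(Pow(Add(-10, 0), -1), Mul(2, 64)), Rational(1, 2)) = Pow(Add(Pow(-10, -1), 128), Rational(1, 2)) = Pow(Add(Rational(-1, 10), 128), Rational(1, 2)) = Pow(Rational(1279, 10), Rational(1, 2)) = Mul(Rational(1, 10), Pow(12790, Rational(1, 2)))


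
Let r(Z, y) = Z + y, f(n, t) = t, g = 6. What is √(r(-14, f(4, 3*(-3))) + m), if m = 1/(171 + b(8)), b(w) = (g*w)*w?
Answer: 2*I*√1771005/555 ≈ 4.7956*I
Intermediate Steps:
b(w) = 6*w² (b(w) = (6*w)*w = 6*w²)
m = 1/555 (m = 1/(171 + 6*8²) = 1/(171 + 6*64) = 1/(171 + 384) = 1/555 ≈ 0.0018018)
√(r(-14, f(4, 3*(-3))) + m) = √((-14 + 3*(-3)) + 1/555) = √((-14 - 9) + 1/555) = √(-23 + 1/555) = √(-12764/555) = 2*I*√1771005/555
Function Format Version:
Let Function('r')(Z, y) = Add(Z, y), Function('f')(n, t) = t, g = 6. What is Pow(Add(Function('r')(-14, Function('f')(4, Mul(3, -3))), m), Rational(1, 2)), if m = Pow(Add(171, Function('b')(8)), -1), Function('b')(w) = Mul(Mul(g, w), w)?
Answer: Mul(Rational(2, 555), I, Pow(1771005, Rational(1, 2))) ≈ Mul(4.7956, I)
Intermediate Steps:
Function('b')(w) = Mul(6, Pow(w, 2)) (Function('b')(w) = Mul(Mul(6, w), w) = Mul(6, Pow(w, 2)))
m = Rational(1, 555) (m = Pow(Add(171, Mul(6, Pow(8, 2))), -1) = Pow(Add(171, Mul(6, 64)), -1) = Pow(Add(171, 384), -1) = Pow(555, -1) = Rational(1, 555) ≈ 0.0018018)
Pow(Add(Function('r')(-14, Function('f')(4, Mul(3, -3))), m), Rational(1, 2)) = Pow(Add(Add(-14, Mul(3, -3)), Rational(1, 555)), Rational(1, 2)) = Pow(Add(Add(-14, -9), Rational(1, 555)), Rational(1, 2)) = Pow(Add(-23, Rational(1, 555)), Rational(1, 2)) = Pow(Rational(-12764, 555), Rational(1, 2)) = Mul(Rational(2, 555), I, Pow(1771005, Rational(1, 2)))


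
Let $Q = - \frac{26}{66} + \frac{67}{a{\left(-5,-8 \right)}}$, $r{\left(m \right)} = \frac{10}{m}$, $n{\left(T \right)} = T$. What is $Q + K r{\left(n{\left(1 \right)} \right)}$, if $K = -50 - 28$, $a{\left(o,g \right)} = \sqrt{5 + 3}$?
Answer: $- \frac{25753}{33} + \frac{67 \sqrt{2}}{4} \approx -756.71$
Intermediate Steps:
$a{\left(o,g \right)} = 2 \sqrt{2}$ ($a{\left(o,g \right)} = \sqrt{8} = 2 \sqrt{2}$)
$Q = - \frac{13}{33} + \frac{67 \sqrt{2}}{4}$ ($Q = - \frac{26}{66} + \frac{67}{2 \sqrt{2}} = \left(-26\right) \frac{1}{66} + 67 \frac{\sqrt{2}}{4} = - \frac{13}{33} + \frac{67 \sqrt{2}}{4} \approx 23.294$)
$K = -78$
$Q + K r{\left(n{\left(1 \right)} \right)} = \left(- \frac{13}{33} + \frac{67 \sqrt{2}}{4}\right) - 78 \cdot \frac{10}{1} = \left(- \frac{13}{33} + \frac{67 \sqrt{2}}{4}\right) - 78 \cdot 10 \cdot 1 = \left(- \frac{13}{33} + \frac{67 \sqrt{2}}{4}\right) - 780 = - \frac{25753}{33} + \frac{67 \sqrt{2}}{4}$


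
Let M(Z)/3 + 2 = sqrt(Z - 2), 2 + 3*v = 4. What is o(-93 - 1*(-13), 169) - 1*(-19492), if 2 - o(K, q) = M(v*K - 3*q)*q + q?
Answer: 20339 - 169*I*sqrt(5061) ≈ 20339.0 - 12023.0*I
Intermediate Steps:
v = 2/3 (v = -2/3 + (1/3)*4 = -2/3 + 4/3 = 2/3 ≈ 0.66667)
M(Z) = -6 + 3*sqrt(-2 + Z) (M(Z) = -6 + 3*sqrt(Z - 2) = -6 + 3*sqrt(-2 + Z))
o(K, q) = 2 - q - q*(-6 + 3*sqrt(-2 - 3*q + 2*K/3)) (o(K, q) = 2 - ((-6 + 3*sqrt(-2 + (2*K/3 - 3*q)))*q + q) = 2 - ((-6 + 3*sqrt(-2 + (-3*q + 2*K/3)))*q + q) = 2 - ((-6 + 3*sqrt(-2 - 3*q + 2*K/3))*q + q) = 2 - (q*(-6 + 3*sqrt(-2 - 3*q + 2*K/3)) + q) = 2 - (q + q*(-6 + 3*sqrt(-2 - 3*q + 2*K/3))) = 2 + (-q - q*(-6 + 3*sqrt(-2 - 3*q + 2*K/3))) = 2 - q - q*(-6 + 3*sqrt(-2 - 3*q + 2*K/3)))
o(-93 - 1*(-13), 169) - 1*(-19492) = (2 - 1*169 - 1*169*(-6 + sqrt(-18 - 27*169 + 6*(-93 - 1*(-13))))) - 1*(-19492) = (2 - 169 - 1*169*(-6 + sqrt(-18 - 4563 + 6*(-93 + 13)))) + 19492 = (2 - 169 - 1*169*(-6 + sqrt(-18 - 4563 + 6*(-80)))) + 19492 = (2 - 169 - 1*169*(-6 + sqrt(-18 - 4563 - 480))) + 19492 = (2 - 169 - 1*169*(-6 + sqrt(-5061))) + 19492 = (2 - 169 - 1*169*(-6 + I*sqrt(5061))) + 19492 = (2 - 169 + (1014 - 169*I*sqrt(5061))) + 19492 = (847 - 169*I*sqrt(5061)) + 19492 = 20339 - 169*I*sqrt(5061)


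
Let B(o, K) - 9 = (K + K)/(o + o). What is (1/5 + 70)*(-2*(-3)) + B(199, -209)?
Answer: 427004/995 ≈ 429.15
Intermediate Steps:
B(o, K) = 9 + K/o (B(o, K) = 9 + (K + K)/(o + o) = 9 + (2*K)/((2*o)) = 9 + (2*K)*(1/(2*o)) = 9 + K/o)
(1/5 + 70)*(-2*(-3)) + B(199, -209) = (1/5 + 70)*(-2*(-3)) + (9 - 209/199) = (⅕ + 70)*6 + (9 - 209*1/199) = (351/5)*6 + (9 - 209/199) = 2106/5 + 1582/199 = 427004/995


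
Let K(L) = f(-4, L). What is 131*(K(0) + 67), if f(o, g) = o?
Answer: 8253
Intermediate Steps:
K(L) = -4
131*(K(0) + 67) = 131*(-4 + 67) = 131*63 = 8253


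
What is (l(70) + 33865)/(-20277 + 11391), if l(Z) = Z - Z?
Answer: -33865/8886 ≈ -3.8111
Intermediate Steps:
l(Z) = 0
(l(70) + 33865)/(-20277 + 11391) = (0 + 33865)/(-20277 + 11391) = 33865/(-8886) = 33865*(-1/8886) = -33865/8886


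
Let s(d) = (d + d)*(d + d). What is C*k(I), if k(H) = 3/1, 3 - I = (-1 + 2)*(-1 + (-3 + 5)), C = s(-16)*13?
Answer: 39936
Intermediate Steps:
s(d) = 4*d**2 (s(d) = (2*d)*(2*d) = 4*d**2)
C = 13312 (C = (4*(-16)**2)*13 = (4*256)*13 = 1024*13 = 13312)
I = 2 (I = 3 - (-1 + 2)*(-1 + (-3 + 5)) = 3 - (-1 + 2) = 3 - 1 = 2)
k(H) = 3 (k(H) = 3*1 = 3)
C*k(I) = 13312*3 = 39936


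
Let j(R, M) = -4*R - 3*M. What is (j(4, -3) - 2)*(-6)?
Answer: 54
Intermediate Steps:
(j(4, -3) - 2)*(-6) = ((-4*4 - 3*(-3)) - 2)*(-6) = ((-16 + 9) - 2)*(-6) = (-7 - 2)*(-6) = -9*(-6) = 54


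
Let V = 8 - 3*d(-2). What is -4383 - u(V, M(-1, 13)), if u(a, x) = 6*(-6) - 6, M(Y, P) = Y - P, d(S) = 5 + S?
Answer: -4341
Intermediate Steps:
V = -1 (V = 8 - 3*(5 - 2) = 8 - 3*3 = 8 - 9 = -1)
u(a, x) = -42 (u(a, x) = -36 - 6 = -42)
-4383 - u(V, M(-1, 13)) = -4383 - 1*(-42) = -4383 + 42 = -4341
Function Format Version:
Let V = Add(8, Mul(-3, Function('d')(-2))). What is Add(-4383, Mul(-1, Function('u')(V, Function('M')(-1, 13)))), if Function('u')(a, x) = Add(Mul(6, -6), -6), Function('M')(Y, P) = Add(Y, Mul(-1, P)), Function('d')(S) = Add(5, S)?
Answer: -4341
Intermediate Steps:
V = -1 (V = Add(8, Mul(-3, Add(5, -2))) = Add(8, Mul(-3, 3)) = Add(8, -9) = -1)
Function('u')(a, x) = -42 (Function('u')(a, x) = Add(-36, -6) = -42)
Add(-4383, Mul(-1, Function('u')(V, Function('M')(-1, 13)))) = Add(-4383, Mul(-1, -42)) = Add(-4383, 42) = -4341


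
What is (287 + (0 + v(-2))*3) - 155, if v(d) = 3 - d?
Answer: 147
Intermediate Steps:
(287 + (0 + v(-2))*3) - 155 = (287 + (0 + (3 - 1*(-2)))*3) - 155 = (287 + (0 + (3 + 2))*3) - 155 = (287 + (0 + 5)*3) - 155 = (287 + 5*3) - 155 = (287 + 15) - 155 = 302 - 155 = 147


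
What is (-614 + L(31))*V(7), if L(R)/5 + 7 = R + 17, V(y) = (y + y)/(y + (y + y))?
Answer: -818/3 ≈ -272.67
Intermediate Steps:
V(y) = ⅔ (V(y) = (2*y)/(y + 2*y) = (2*y)/((3*y)) = (2*y)*(1/(3*y)) = ⅔)
L(R) = 50 + 5*R (L(R) = -35 + 5*(R + 17) = -35 + 5*(17 + R) = -35 + (85 + 5*R) = 50 + 5*R)
(-614 + L(31))*V(7) = (-614 + (50 + 5*31))*(⅔) = (-614 + (50 + 155))*(⅔) = (-614 + 205)*(⅔) = -409*⅔ = -818/3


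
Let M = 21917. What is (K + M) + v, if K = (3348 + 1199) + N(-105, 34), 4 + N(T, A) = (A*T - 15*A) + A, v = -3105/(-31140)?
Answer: 15510557/692 ≈ 22414.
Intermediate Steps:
v = 69/692 (v = -3105*(-1/31140) = 69/692 ≈ 0.099711)
N(T, A) = -4 - 14*A + A*T (N(T, A) = -4 + ((A*T - 15*A) + A) = -4 + ((-15*A + A*T) + A) = -4 + (-14*A + A*T) = -4 - 14*A + A*T)
K = 497 (K = (3348 + 1199) + (-4 - 14*34 + 34*(-105)) = 4547 + (-4 - 476 - 3570) = 4547 - 4050 = 497)
(K + M) + v = (497 + 21917) + 69/692 = 22414 + 69/692 = 15510557/692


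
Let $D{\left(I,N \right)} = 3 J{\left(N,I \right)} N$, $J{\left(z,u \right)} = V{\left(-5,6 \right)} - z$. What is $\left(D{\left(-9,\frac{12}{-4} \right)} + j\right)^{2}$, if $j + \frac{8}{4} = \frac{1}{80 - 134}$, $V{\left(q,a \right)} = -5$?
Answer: $\frac{744769}{2916} \approx 255.41$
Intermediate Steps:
$J{\left(z,u \right)} = -5 - z$
$j = - \frac{109}{54}$ ($j = -2 + \frac{1}{80 - 134} = -2 + \frac{1}{-54} = -2 - \frac{1}{54} = - \frac{109}{54} \approx -2.0185$)
$D{\left(I,N \right)} = N \left(-15 - 3 N\right)$ ($D{\left(I,N \right)} = 3 \left(-5 - N\right) N = \left(-15 - 3 N\right) N = N \left(-15 - 3 N\right)$)
$\left(D{\left(-9,\frac{12}{-4} \right)} + j\right)^{2} = \left(- 3 \frac{12}{-4} \left(5 + \frac{12}{-4}\right) - \frac{109}{54}\right)^{2} = \left(- 3 \cdot 12 \left(- \frac{1}{4}\right) \left(5 + 12 \left(- \frac{1}{4}\right)\right) - \frac{109}{54}\right)^{2} = \left(\left(-3\right) \left(-3\right) \left(5 - 3\right) - \frac{109}{54}\right)^{2} = \left(\left(-3\right) \left(-3\right) 2 - \frac{109}{54}\right)^{2} = \left(18 - \frac{109}{54}\right)^{2} = \left(\frac{863}{54}\right)^{2} = \frac{744769}{2916}$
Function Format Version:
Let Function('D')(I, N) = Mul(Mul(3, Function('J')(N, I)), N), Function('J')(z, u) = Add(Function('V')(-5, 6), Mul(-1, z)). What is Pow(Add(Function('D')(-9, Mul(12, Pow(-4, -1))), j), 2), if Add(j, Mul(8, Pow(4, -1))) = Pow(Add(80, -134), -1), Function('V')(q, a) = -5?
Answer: Rational(744769, 2916) ≈ 255.41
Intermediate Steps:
Function('J')(z, u) = Add(-5, Mul(-1, z))
j = Rational(-109, 54) (j = Add(-2, Pow(Add(80, -134), -1)) = Add(-2, Pow(-54, -1)) = Add(-2, Rational(-1, 54)) = Rational(-109, 54) ≈ -2.0185)
Function('D')(I, N) = Mul(N, Add(-15, Mul(-3, N))) (Function('D')(I, N) = Mul(Mul(3, Add(-5, Mul(-1, N))), N) = Mul(Add(-15, Mul(-3, N)), N) = Mul(N, Add(-15, Mul(-3, N))))
Pow(Add(Function('D')(-9, Mul(12, Pow(-4, -1))), j), 2) = Pow(Add(Mul(-3, Mul(12, Pow(-4, -1)), Add(5, Mul(12, Pow(-4, -1)))), Rational(-109, 54)), 2) = Pow(Add(Mul(-3, Mul(12, Rational(-1, 4)), Add(5, Mul(12, Rational(-1, 4)))), Rational(-109, 54)), 2) = Pow(Add(Mul(-3, -3, Add(5, -3)), Rational(-109, 54)), 2) = Pow(Add(Mul(-3, -3, 2), Rational(-109, 54)), 2) = Pow(Add(18, Rational(-109, 54)), 2) = Pow(Rational(863, 54), 2) = Rational(744769, 2916)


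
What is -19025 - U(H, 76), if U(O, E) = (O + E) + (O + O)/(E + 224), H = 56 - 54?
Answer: -1432726/75 ≈ -19103.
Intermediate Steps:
H = 2
U(O, E) = E + O + 2*O/(224 + E) (U(O, E) = (E + O) + (2*O)/(224 + E) = (E + O) + 2*O/(224 + E) = E + O + 2*O/(224 + E))
-19025 - U(H, 76) = -19025 - (76**2 + 224*76 + 226*2 + 76*2)/(224 + 76) = -19025 - (5776 + 17024 + 452 + 152)/300 = -19025 - 23404/300 = -19025 - 1*5851/75 = -19025 - 5851/75 = -1432726/75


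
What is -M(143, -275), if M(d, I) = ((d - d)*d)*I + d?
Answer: -143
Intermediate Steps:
M(d, I) = d (M(d, I) = (0*d)*I + d = 0*I + d = 0 + d = d)
-M(143, -275) = -1*143 = -143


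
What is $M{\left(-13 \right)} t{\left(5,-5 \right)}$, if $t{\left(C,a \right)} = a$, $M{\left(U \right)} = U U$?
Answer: $-845$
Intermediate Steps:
$M{\left(U \right)} = U^{2}$
$M{\left(-13 \right)} t{\left(5,-5 \right)} = \left(-13\right)^{2} \left(-5\right) = 169 \left(-5\right) = -845$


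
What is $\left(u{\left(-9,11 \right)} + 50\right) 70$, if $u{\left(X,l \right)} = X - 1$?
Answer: $2800$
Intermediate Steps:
$u{\left(X,l \right)} = -1 + X$
$\left(u{\left(-9,11 \right)} + 50\right) 70 = \left(\left(-1 - 9\right) + 50\right) 70 = \left(-10 + 50\right) 70 = 40 \cdot 70 = 2800$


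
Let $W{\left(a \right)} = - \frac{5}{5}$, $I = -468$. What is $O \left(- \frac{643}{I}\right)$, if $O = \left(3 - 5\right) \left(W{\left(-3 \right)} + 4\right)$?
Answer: $- \frac{643}{78} \approx -8.2436$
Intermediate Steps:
$W{\left(a \right)} = -1$ ($W{\left(a \right)} = \left(-5\right) \frac{1}{5} = -1$)
$O = -6$ ($O = \left(3 - 5\right) \left(-1 + 4\right) = \left(-2\right) 3 = -6$)
$O \left(- \frac{643}{I}\right) = - 6 \left(- \frac{643}{-468}\right) = - 6 \left(\left(-643\right) \left(- \frac{1}{468}\right)\right) = \left(-6\right) \frac{643}{468} = - \frac{643}{78}$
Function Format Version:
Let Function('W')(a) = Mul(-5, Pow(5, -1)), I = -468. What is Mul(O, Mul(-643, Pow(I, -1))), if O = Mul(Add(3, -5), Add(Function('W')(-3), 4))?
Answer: Rational(-643, 78) ≈ -8.2436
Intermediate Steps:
Function('W')(a) = -1 (Function('W')(a) = Mul(-5, Rational(1, 5)) = -1)
O = -6 (O = Mul(Add(3, -5), Add(-1, 4)) = Mul(-2, 3) = -6)
Mul(O, Mul(-643, Pow(I, -1))) = Mul(-6, Mul(-643, Pow(-468, -1))) = Mul(-6, Mul(-643, Rational(-1, 468))) = Mul(-6, Rational(643, 468)) = Rational(-643, 78)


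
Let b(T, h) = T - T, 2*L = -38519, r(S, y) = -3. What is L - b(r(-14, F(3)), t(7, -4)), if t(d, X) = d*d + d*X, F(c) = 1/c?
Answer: -38519/2 ≈ -19260.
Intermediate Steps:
t(d, X) = d**2 + X*d
L = -38519/2 (L = (1/2)*(-38519) = -38519/2 ≈ -19260.)
b(T, h) = 0
L - b(r(-14, F(3)), t(7, -4)) = -38519/2 - 1*0 = -38519/2 + 0 = -38519/2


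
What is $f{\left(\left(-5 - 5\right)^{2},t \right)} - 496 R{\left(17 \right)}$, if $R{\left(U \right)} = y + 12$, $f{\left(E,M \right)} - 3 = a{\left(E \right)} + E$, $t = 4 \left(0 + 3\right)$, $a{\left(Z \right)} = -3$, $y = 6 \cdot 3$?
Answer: $-14780$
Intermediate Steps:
$y = 18$
$t = 12$ ($t = 4 \cdot 3 = 12$)
$f{\left(E,M \right)} = E$ ($f{\left(E,M \right)} = 3 + \left(-3 + E\right) = E$)
$R{\left(U \right)} = 30$ ($R{\left(U \right)} = 18 + 12 = 30$)
$f{\left(\left(-5 - 5\right)^{2},t \right)} - 496 R{\left(17 \right)} = \left(-5 - 5\right)^{2} - 14880 = \left(-10\right)^{2} - 14880 = 100 - 14880 = -14780$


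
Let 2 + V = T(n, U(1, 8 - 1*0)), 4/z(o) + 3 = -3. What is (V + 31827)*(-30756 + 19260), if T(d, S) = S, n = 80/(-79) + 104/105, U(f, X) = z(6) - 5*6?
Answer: -365507656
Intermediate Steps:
z(o) = -⅔ (z(o) = 4/(-3 - 3) = 4/(-6) = 4*(-⅙) = -⅔)
U(f, X) = -92/3 (U(f, X) = -⅔ - 5*6 = -⅔ - 30 = -92/3)
n = -184/8295 (n = 80*(-1/79) + 104*(1/105) = -80/79 + 104/105 = -184/8295 ≈ -0.022182)
V = -98/3 (V = -2 - 92/3 = -98/3 ≈ -32.667)
(V + 31827)*(-30756 + 19260) = (-98/3 + 31827)*(-30756 + 19260) = (95383/3)*(-11496) = -365507656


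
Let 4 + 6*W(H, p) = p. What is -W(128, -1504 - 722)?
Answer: 1115/3 ≈ 371.67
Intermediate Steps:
W(H, p) = -⅔ + p/6
-W(128, -1504 - 722) = -(-⅔ + (-1504 - 722)/6) = -(-⅔ + (⅙)*(-2226)) = -(-⅔ - 371) = -1*(-1115/3) = 1115/3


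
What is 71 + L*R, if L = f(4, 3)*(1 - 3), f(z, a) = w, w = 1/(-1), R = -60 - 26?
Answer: -101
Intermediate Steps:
R = -86
w = -1
f(z, a) = -1
L = 2 (L = -(1 - 3) = -1*(-2) = 2)
71 + L*R = 71 + 2*(-86) = 71 - 172 = -101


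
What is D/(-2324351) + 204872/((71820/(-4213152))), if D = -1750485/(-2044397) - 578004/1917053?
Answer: -218417936733204009707548190879/18173725590864543780045 ≈ -1.2018e+7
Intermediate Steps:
D = 2174102877117/3919217402041 (D = -1750485*(-1/2044397) - 578004*1/1917053 = 1750485/2044397 - 578004/1917053 = 2174102877117/3919217402041 ≈ 0.55473)
D/(-2324351) + 204872/((71820/(-4213152))) = (2174102877117/3919217402041)/(-2324351) + 204872/((71820/(-4213152))) = (2174102877117/3919217402041)*(-1/2324351) + 204872/((71820*(-1/4213152))) = -2174102877117/9109636887651400391 + 204872/(-1995/117032) = -2174102877117/9109636887651400391 + 204872*(-117032/1995) = -2174102877117/9109636887651400391 - 23976579904/1995 = -218417936733204009707548190879/18173725590864543780045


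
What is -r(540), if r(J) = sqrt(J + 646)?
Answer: -sqrt(1186) ≈ -34.438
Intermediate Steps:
r(J) = sqrt(646 + J)
-r(540) = -sqrt(646 + 540) = -sqrt(1186)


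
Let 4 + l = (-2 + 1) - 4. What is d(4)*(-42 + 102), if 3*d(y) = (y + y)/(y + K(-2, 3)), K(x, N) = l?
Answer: -32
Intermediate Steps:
l = -9 (l = -4 + ((-2 + 1) - 4) = -4 + (-1 - 4) = -4 - 5 = -9)
K(x, N) = -9
d(y) = 2*y/(3*(-9 + y)) (d(y) = ((y + y)/(y - 9))/3 = ((2*y)/(-9 + y))/3 = (2*y/(-9 + y))/3 = 2*y/(3*(-9 + y)))
d(4)*(-42 + 102) = ((⅔)*4/(-9 + 4))*(-42 + 102) = ((⅔)*4/(-5))*60 = ((⅔)*4*(-⅕))*60 = -8/15*60 = -32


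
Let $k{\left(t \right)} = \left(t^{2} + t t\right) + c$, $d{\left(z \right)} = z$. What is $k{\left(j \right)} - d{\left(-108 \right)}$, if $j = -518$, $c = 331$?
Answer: $537087$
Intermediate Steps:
$k{\left(t \right)} = 331 + 2 t^{2}$ ($k{\left(t \right)} = \left(t^{2} + t t\right) + 331 = \left(t^{2} + t^{2}\right) + 331 = 2 t^{2} + 331 = 331 + 2 t^{2}$)
$k{\left(j \right)} - d{\left(-108 \right)} = \left(331 + 2 \left(-518\right)^{2}\right) - -108 = \left(331 + 2 \cdot 268324\right) + 108 = \left(331 + 536648\right) + 108 = 536979 + 108 = 537087$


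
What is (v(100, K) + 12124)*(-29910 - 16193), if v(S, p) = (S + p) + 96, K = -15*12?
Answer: -559690420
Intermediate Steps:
K = -180
v(S, p) = 96 + S + p
(v(100, K) + 12124)*(-29910 - 16193) = ((96 + 100 - 180) + 12124)*(-29910 - 16193) = (16 + 12124)*(-46103) = 12140*(-46103) = -559690420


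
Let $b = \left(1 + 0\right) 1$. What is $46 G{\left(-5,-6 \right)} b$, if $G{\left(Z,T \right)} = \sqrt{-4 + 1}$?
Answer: $46 i \sqrt{3} \approx 79.674 i$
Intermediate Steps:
$b = 1$ ($b = 1 \cdot 1 = 1$)
$G{\left(Z,T \right)} = i \sqrt{3}$ ($G{\left(Z,T \right)} = \sqrt{-3} = i \sqrt{3}$)
$46 G{\left(-5,-6 \right)} b = 46 i \sqrt{3} \cdot 1 = 46 i \sqrt{3}$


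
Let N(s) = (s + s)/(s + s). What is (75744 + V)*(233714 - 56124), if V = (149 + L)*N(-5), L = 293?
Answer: 13529871740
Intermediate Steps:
N(s) = 1 (N(s) = (2*s)/((2*s)) = (2*s)*(1/(2*s)) = 1)
V = 442 (V = (149 + 293)*1 = 442*1 = 442)
(75744 + V)*(233714 - 56124) = (75744 + 442)*(233714 - 56124) = 76186*177590 = 13529871740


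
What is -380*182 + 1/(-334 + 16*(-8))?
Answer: -31951921/462 ≈ -69160.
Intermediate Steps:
-380*182 + 1/(-334 + 16*(-8)) = -69160 + 1/(-334 - 128) = -69160 + 1/(-462) = -69160 - 1/462 = -31951921/462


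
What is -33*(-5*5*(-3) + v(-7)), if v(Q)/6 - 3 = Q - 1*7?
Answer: -297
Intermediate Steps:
v(Q) = -24 + 6*Q (v(Q) = 18 + 6*(Q - 1*7) = 18 + 6*(Q - 7) = 18 + 6*(-7 + Q) = 18 + (-42 + 6*Q) = -24 + 6*Q)
-33*(-5*5*(-3) + v(-7)) = -33*(-5*5*(-3) + (-24 + 6*(-7))) = -33*(-25*(-3) + (-24 - 42)) = -33*(75 - 66) = -33*9 = -297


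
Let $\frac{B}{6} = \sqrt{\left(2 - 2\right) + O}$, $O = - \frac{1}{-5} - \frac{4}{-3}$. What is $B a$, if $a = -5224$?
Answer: $- \frac{10448 \sqrt{345}}{5} \approx -38813.0$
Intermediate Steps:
$O = \frac{23}{15}$ ($O = \left(-1\right) \left(- \frac{1}{5}\right) - - \frac{4}{3} = \frac{1}{5} + \frac{4}{3} = \frac{23}{15} \approx 1.5333$)
$B = \frac{2 \sqrt{345}}{5}$ ($B = 6 \sqrt{\left(2 - 2\right) + \frac{23}{15}} = 6 \sqrt{0 + \frac{23}{15}} = 6 \sqrt{\frac{23}{15}} = 6 \frac{\sqrt{345}}{15} = \frac{2 \sqrt{345}}{5} \approx 7.4297$)
$B a = \frac{2 \sqrt{345}}{5} \left(-5224\right) = - \frac{10448 \sqrt{345}}{5}$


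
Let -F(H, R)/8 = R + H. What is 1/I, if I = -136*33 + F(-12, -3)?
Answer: -1/4368 ≈ -0.00022894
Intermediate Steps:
F(H, R) = -8*H - 8*R (F(H, R) = -8*(R + H) = -8*(H + R) = -8*H - 8*R)
I = -4368 (I = -136*33 + (-8*(-12) - 8*(-3)) = -4488 + (96 + 24) = -4488 + 120 = -4368)
1/I = 1/(-4368) = -1/4368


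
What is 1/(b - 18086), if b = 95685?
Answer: 1/77599 ≈ 1.2887e-5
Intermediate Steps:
1/(b - 18086) = 1/(95685 - 18086) = 1/77599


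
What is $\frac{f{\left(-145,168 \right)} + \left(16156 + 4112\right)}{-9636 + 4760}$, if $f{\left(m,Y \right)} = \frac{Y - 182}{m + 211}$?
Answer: $- \frac{668837}{160908} \approx -4.1566$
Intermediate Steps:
$f{\left(m,Y \right)} = \frac{-182 + Y}{211 + m}$
$\frac{f{\left(-145,168 \right)} + \left(16156 + 4112\right)}{-9636 + 4760} = \frac{\frac{-182 + 168}{211 - 145} + \left(16156 + 4112\right)}{-9636 + 4760} = \frac{\frac{1}{66} \left(-14\right) + 20268}{-4876} = \left(\frac{1}{66} \left(-14\right) + 20268\right) \left(- \frac{1}{4876}\right) = \left(- \frac{7}{33} + 20268\right) \left(- \frac{1}{4876}\right) = \frac{668837}{33} \left(- \frac{1}{4876}\right) = - \frac{668837}{160908}$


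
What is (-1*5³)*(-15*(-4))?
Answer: -7500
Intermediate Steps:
(-1*5³)*(-15*(-4)) = -1*125*60 = -125*60 = -7500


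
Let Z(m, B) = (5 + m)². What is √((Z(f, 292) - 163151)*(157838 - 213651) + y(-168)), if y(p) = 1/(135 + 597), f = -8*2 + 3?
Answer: √1219317709466019/366 ≈ 95406.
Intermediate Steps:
f = -13 (f = -16 + 3 = -13)
y(p) = 1/732
√((Z(f, 292) - 163151)*(157838 - 213651) + y(-168)) = √(((5 - 13)² - 163151)*(157838 - 213651) + 1/732) = √(((-8)² - 163151)*(-55813) + 1/732) = √((64 - 163151)*(-55813) + 1/732) = √(-163087*(-55813) + 1/732) = √(9102374731 + 1/732) = √(6662938303093/732) = √1219317709466019/366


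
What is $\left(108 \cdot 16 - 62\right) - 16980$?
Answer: $-15314$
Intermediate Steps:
$\left(108 \cdot 16 - 62\right) - 16980 = \left(1728 - 62\right) - 16980 = 1666 - 16980 = -15314$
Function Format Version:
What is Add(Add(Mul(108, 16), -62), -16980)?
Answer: -15314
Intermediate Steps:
Add(Add(Mul(108, 16), -62), -16980) = Add(Add(1728, -62), -16980) = Add(1666, -16980) = -15314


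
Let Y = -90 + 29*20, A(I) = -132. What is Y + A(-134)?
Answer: 358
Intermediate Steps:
Y = 490 (Y = -90 + 580 = 490)
Y + A(-134) = 490 - 132 = 358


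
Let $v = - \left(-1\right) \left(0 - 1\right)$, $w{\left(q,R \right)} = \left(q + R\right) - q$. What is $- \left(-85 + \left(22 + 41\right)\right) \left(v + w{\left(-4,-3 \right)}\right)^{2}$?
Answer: $352$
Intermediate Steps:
$w{\left(q,R \right)} = R$ ($w{\left(q,R \right)} = \left(R + q\right) - q = R$)
$v = -1$ ($v = - \left(-1\right) \left(-1\right) = \left(-1\right) 1 = -1$)
$- \left(-85 + \left(22 + 41\right)\right) \left(v + w{\left(-4,-3 \right)}\right)^{2} = - \left(-85 + \left(22 + 41\right)\right) \left(-1 - 3\right)^{2} = - \left(-85 + 63\right) \left(-4\right)^{2} = - \left(-22\right) 16 = \left(-1\right) \left(-352\right) = 352$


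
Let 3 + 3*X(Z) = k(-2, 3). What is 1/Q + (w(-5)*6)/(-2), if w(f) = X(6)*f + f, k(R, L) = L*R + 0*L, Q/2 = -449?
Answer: -26941/898 ≈ -30.001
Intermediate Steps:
Q = -898 (Q = 2*(-449) = -898)
k(R, L) = L*R (k(R, L) = L*R + 0 = L*R)
X(Z) = -3 (X(Z) = -1 + (3*(-2))/3 = -1 + (⅓)*(-6) = -1 - 2 = -3)
w(f) = -2*f (w(f) = -3*f + f = -2*f)
1/Q + (w(-5)*6)/(-2) = 1/(-898) + (-2*(-5)*6)/(-2) = -1/898 + (10*6)*(-½) = -1/898 + 60*(-½) = -1/898 - 30 = -26941/898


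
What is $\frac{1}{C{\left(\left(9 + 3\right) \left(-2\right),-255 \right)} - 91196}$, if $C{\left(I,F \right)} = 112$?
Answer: $- \frac{1}{91084} \approx -1.0979 \cdot 10^{-5}$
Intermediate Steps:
$\frac{1}{C{\left(\left(9 + 3\right) \left(-2\right),-255 \right)} - 91196} = \frac{1}{112 - 91196} = \frac{1}{-91084} = - \frac{1}{91084}$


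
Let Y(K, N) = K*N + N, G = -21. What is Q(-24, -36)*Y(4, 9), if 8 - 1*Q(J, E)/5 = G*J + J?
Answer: -106200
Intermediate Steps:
Q(J, E) = 40 + 100*J (Q(J, E) = 40 - 5*(-21*J + J) = 40 - (-100)*J = 40 + 100*J)
Y(K, N) = N + K*N
Q(-24, -36)*Y(4, 9) = (40 + 100*(-24))*(9*(1 + 4)) = (40 - 2400)*(9*5) = -2360*45 = -106200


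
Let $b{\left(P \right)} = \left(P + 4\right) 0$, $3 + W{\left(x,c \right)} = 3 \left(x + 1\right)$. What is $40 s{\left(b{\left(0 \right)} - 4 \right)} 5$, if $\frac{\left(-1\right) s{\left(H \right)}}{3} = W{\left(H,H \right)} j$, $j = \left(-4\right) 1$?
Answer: $-28800$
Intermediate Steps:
$W{\left(x,c \right)} = 3 x$ ($W{\left(x,c \right)} = -3 + 3 \left(x + 1\right) = -3 + 3 \left(1 + x\right) = -3 + \left(3 + 3 x\right) = 3 x$)
$j = -4$
$b{\left(P \right)} = 0$ ($b{\left(P \right)} = \left(4 + P\right) 0 = 0$)
$s{\left(H \right)} = 36 H$ ($s{\left(H \right)} = - 3 \cdot 3 H \left(-4\right) = - 3 \left(- 12 H\right) = 36 H$)
$40 s{\left(b{\left(0 \right)} - 4 \right)} 5 = 40 \cdot 36 \left(0 - 4\right) 5 = 40 \cdot 36 \left(-4\right) 5 = 40 \left(-144\right) 5 = \left(-5760\right) 5 = -28800$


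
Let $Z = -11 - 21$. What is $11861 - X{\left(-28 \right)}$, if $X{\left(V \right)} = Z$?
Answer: $11893$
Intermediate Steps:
$Z = -32$ ($Z = -11 - 21 = -32$)
$X{\left(V \right)} = -32$
$11861 - X{\left(-28 \right)} = 11861 - -32 = 11861 + 32 = 11893$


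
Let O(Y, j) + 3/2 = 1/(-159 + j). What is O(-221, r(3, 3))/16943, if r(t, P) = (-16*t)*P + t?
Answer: -451/5082900 ≈ -8.8729e-5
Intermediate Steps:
r(t, P) = t - 16*P*t (r(t, P) = -16*P*t + t = t - 16*P*t)
O(Y, j) = -3/2 + 1/(-159 + j)
O(-221, r(3, 3))/16943 = ((479 - 9*(1 - 16*3))/(2*(-159 + 3*(1 - 16*3))))/16943 = ((479 - 9*(1 - 48))/(2*(-159 + 3*(1 - 48))))*(1/16943) = ((479 - 9*(-47))/(2*(-159 + 3*(-47))))*(1/16943) = ((479 - 3*(-141))/(2*(-159 - 141)))*(1/16943) = ((1/2)*(479 + 423)/(-300))*(1/16943) = ((1/2)*(-1/300)*902)*(1/16943) = -451/300*1/16943 = -451/5082900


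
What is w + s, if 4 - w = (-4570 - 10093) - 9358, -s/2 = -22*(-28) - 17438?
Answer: 57669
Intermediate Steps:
s = 33644 (s = -2*(-22*(-28) - 17438) = -2*(616 - 17438) = -2*(-16822) = 33644)
w = 24025 (w = 4 - ((-4570 - 10093) - 9358) = 4 - (-14663 - 9358) = 4 - 1*(-24021) = 4 + 24021 = 24025)
w + s = 24025 + 33644 = 57669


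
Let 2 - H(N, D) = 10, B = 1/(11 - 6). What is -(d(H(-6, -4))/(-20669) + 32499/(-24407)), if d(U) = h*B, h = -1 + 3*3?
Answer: 3358804411/2522341415 ≈ 1.3316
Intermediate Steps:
B = ⅕ (B = 1/5 = ⅕ ≈ 0.20000)
H(N, D) = -8 (H(N, D) = 2 - 1*10 = 2 - 10 = -8)
h = 8 (h = -1 + 9 = 8)
d(U) = 8/5 (d(U) = 8*(⅕) = 8/5)
-(d(H(-6, -4))/(-20669) + 32499/(-24407)) = -((8/5)/(-20669) + 32499/(-24407)) = -((8/5)*(-1/20669) + 32499*(-1/24407)) = -(-8/103345 - 32499/24407) = -1*(-3358804411/2522341415) = 3358804411/2522341415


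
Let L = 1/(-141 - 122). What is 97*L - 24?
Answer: -6409/263 ≈ -24.369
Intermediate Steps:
L = -1/263 (L = 1/(-263) = -1/263 ≈ -0.0038023)
97*L - 24 = 97*(-1/263) - 24 = -97/263 - 24 = -6409/263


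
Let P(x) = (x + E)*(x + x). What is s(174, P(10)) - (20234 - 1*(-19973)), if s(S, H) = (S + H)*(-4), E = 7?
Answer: -42263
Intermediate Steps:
P(x) = 2*x*(7 + x) (P(x) = (x + 7)*(x + x) = (7 + x)*(2*x) = 2*x*(7 + x))
s(S, H) = -4*H - 4*S (s(S, H) = (H + S)*(-4) = -4*H - 4*S)
s(174, P(10)) - (20234 - 1*(-19973)) = (-8*10*(7 + 10) - 4*174) - (20234 - 1*(-19973)) = (-8*10*17 - 696) - (20234 + 19973) = (-4*340 - 696) - 1*40207 = (-1360 - 696) - 40207 = -2056 - 40207 = -42263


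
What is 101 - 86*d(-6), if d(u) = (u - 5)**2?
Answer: -10305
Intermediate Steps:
d(u) = (-5 + u)**2
101 - 86*d(-6) = 101 - 86*(-5 - 6)**2 = 101 - 86*(-11)**2 = 101 - 86*121 = 101 - 10406 = -10305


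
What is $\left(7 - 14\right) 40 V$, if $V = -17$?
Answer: $4760$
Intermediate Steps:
$\left(7 - 14\right) 40 V = \left(7 - 14\right) 40 \left(-17\right) = \left(-7\right) 40 \left(-17\right) = \left(-280\right) \left(-17\right) = 4760$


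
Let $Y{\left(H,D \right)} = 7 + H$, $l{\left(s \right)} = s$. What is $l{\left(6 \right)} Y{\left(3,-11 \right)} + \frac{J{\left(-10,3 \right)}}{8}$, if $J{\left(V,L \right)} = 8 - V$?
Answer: $\frac{249}{4} \approx 62.25$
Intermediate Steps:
$l{\left(6 \right)} Y{\left(3,-11 \right)} + \frac{J{\left(-10,3 \right)}}{8} = 6 \left(7 + 3\right) + \frac{8 - -10}{8} = 6 \cdot 10 + \left(8 + 10\right) \frac{1}{8} = 60 + 18 \cdot \frac{1}{8} = 60 + \frac{9}{4} = \frac{249}{4}$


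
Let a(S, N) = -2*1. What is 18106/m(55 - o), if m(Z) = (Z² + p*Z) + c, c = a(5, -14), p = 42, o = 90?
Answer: -18106/247 ≈ -73.304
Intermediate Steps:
a(S, N) = -2
c = -2
m(Z) = -2 + Z² + 42*Z (m(Z) = (Z² + 42*Z) - 2 = -2 + Z² + 42*Z)
18106/m(55 - o) = 18106/(-2 + (55 - 1*90)² + 42*(55 - 1*90)) = 18106/(-2 + (55 - 90)² + 42*(55 - 90)) = 18106/(-2 + (-35)² + 42*(-35)) = 18106/(-2 + 1225 - 1470) = 18106/(-247) = 18106*(-1/247) = -18106/247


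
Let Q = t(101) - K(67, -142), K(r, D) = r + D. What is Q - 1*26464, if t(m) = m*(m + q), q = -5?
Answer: -16693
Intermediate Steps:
K(r, D) = D + r
t(m) = m*(-5 + m) (t(m) = m*(m - 5) = m*(-5 + m))
Q = 9771 (Q = 101*(-5 + 101) - (-142 + 67) = 101*96 - 1*(-75) = 9696 + 75 = 9771)
Q - 1*26464 = 9771 - 1*26464 = 9771 - 26464 = -16693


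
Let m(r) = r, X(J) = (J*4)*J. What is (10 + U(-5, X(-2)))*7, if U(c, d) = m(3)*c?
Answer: -35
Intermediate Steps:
X(J) = 4*J**2 (X(J) = (4*J)*J = 4*J**2)
U(c, d) = 3*c
(10 + U(-5, X(-2)))*7 = (10 + 3*(-5))*7 = (10 - 15)*7 = -5*7 = -35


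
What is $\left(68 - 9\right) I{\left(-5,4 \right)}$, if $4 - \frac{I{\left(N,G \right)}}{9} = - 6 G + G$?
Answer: $12744$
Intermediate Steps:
$I{\left(N,G \right)} = 36 + 45 G$ ($I{\left(N,G \right)} = 36 - 9 \left(- 6 G + G\right) = 36 - 9 \left(- 5 G\right) = 36 + 45 G$)
$\left(68 - 9\right) I{\left(-5,4 \right)} = \left(68 - 9\right) \left(36 + 45 \cdot 4\right) = 59 \left(36 + 180\right) = 59 \cdot 216 = 12744$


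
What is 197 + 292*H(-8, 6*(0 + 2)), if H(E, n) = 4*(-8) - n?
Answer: -12651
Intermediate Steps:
H(E, n) = -32 - n
197 + 292*H(-8, 6*(0 + 2)) = 197 + 292*(-32 - 6*(0 + 2)) = 197 + 292*(-32 - 6*2) = 197 + 292*(-32 - 1*12) = 197 + 292*(-32 - 12) = 197 + 292*(-44) = 197 - 12848 = -12651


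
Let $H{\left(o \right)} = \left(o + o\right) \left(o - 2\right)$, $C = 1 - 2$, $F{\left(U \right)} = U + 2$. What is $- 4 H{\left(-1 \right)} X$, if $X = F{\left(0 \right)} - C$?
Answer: $-72$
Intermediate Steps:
$F{\left(U \right)} = 2 + U$
$C = -1$
$H{\left(o \right)} = 2 o \left(-2 + o\right)$
$X = 3$ ($X = \left(2 + 0\right) - -1 = 2 + 1 = 3$)
$- 4 H{\left(-1 \right)} X = - 4 \cdot 2 \left(-1\right) \left(-2 - 1\right) 3 = - 4 \cdot 2 \left(-1\right) \left(-3\right) 3 = \left(-4\right) 6 \cdot 3 = \left(-24\right) 3 = -72$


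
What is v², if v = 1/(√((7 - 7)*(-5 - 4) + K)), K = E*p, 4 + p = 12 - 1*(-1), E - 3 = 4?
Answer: 1/63 ≈ 0.015873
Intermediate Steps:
E = 7 (E = 3 + 4 = 7)
p = 9 (p = -4 + (12 - 1*(-1)) = -4 + (12 + 1) = -4 + 13 = 9)
K = 63 (K = 7*9 = 63)
v = √7/21 (v = 1/(√((7 - 7)*(-5 - 4) + 63)) = 1/(√(0*(-9) + 63)) = 1/(√(0 + 63)) = 1/(√63) = 1/(3*√7) = √7/21 ≈ 0.12599)
v² = (√7/21)² = 1/63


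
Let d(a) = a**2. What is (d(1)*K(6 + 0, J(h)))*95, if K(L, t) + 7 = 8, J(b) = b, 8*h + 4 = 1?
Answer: 95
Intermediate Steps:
h = -3/8 (h = -1/2 + (1/8)*1 = -1/2 + 1/8 = -3/8 ≈ -0.37500)
K(L, t) = 1 (K(L, t) = -7 + 8 = 1)
(d(1)*K(6 + 0, J(h)))*95 = (1**2*1)*95 = (1*1)*95 = 1*95 = 95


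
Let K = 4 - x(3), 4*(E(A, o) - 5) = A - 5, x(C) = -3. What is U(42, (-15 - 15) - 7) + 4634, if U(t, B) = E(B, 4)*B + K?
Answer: 9689/2 ≈ 4844.5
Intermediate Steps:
E(A, o) = 15/4 + A/4 (E(A, o) = 5 + (A - 5)/4 = 5 + (-5 + A)/4 = 5 + (-5/4 + A/4) = 15/4 + A/4)
K = 7 (K = 4 - 1*(-3) = 4 + 3 = 7)
U(t, B) = 7 + B*(15/4 + B/4) (U(t, B) = (15/4 + B/4)*B + 7 = B*(15/4 + B/4) + 7 = 7 + B*(15/4 + B/4))
U(42, (-15 - 15) - 7) + 4634 = (7 + ((-15 - 15) - 7)*(15 + ((-15 - 15) - 7))/4) + 4634 = (7 + (-30 - 7)*(15 + (-30 - 7))/4) + 4634 = (7 + (¼)*(-37)*(15 - 37)) + 4634 = (7 + (¼)*(-37)*(-22)) + 4634 = (7 + 407/2) + 4634 = 421/2 + 4634 = 9689/2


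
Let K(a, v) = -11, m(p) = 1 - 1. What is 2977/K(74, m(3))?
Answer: -2977/11 ≈ -270.64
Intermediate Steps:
m(p) = 0
2977/K(74, m(3)) = 2977/(-11) = 2977*(-1/11) = -2977/11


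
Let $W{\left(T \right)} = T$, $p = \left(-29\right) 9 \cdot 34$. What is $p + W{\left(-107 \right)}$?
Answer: $-8981$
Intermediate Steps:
$p = -8874$ ($p = \left(-261\right) 34 = -8874$)
$p + W{\left(-107 \right)} = -8874 - 107 = -8981$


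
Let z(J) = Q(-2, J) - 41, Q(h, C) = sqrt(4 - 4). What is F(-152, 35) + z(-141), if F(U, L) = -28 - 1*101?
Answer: -170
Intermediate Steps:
F(U, L) = -129 (F(U, L) = -28 - 101 = -129)
Q(h, C) = 0 (Q(h, C) = sqrt(0) = 0)
z(J) = -41 (z(J) = 0 - 41 = -41)
F(-152, 35) + z(-141) = -129 - 41 = -170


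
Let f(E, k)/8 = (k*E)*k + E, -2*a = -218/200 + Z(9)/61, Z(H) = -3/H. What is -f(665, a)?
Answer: -231611813797/33489000 ≈ -6916.1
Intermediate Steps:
a = 20047/36600 (a = -(-218/200 - 3/9/61)/2 = -(-218*1/200 - 3*⅑*(1/61))/2 = -(-109/100 - ⅓*1/61)/2 = -(-109/100 - 1/183)/2 = -½*(-20047/18300) = 20047/36600 ≈ 0.54773)
f(E, k) = 8*E + 8*E*k² (f(E, k) = 8*((k*E)*k + E) = 8*((E*k)*k + E) = 8*(E*k² + E) = 8*(E + E*k²) = 8*E + 8*E*k²)
-f(665, a) = -8*665*(1 + (20047/36600)²) = -8*665*(1 + 401882209/1339560000) = -8*665*1741442209/1339560000 = -1*231611813797/33489000 = -231611813797/33489000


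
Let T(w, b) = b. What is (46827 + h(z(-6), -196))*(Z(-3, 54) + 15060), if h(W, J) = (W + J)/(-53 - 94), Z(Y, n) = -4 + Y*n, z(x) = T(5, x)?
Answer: 102526885274/147 ≈ 6.9746e+8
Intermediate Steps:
z(x) = x
h(W, J) = -J/147 - W/147 (h(W, J) = (J + W)/(-147) = (J + W)*(-1/147) = -J/147 - W/147)
(46827 + h(z(-6), -196))*(Z(-3, 54) + 15060) = (46827 + (-1/147*(-196) - 1/147*(-6)))*((-4 - 3*54) + 15060) = (46827 + (4/3 + 2/49))*((-4 - 162) + 15060) = (46827 + 202/147)*(-166 + 15060) = (6883771/147)*14894 = 102526885274/147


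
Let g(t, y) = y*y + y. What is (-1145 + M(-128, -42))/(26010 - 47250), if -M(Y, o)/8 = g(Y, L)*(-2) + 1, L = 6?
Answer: 481/21240 ≈ 0.022646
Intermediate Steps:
g(t, y) = y + y² (g(t, y) = y² + y = y + y²)
M(Y, o) = 664 (M(Y, o) = -8*((6*(1 + 6))*(-2) + 1) = -8*((6*7)*(-2) + 1) = -8*(42*(-2) + 1) = -8*(-84 + 1) = -8*(-83) = 664)
(-1145 + M(-128, -42))/(26010 - 47250) = (-1145 + 664)/(26010 - 47250) = -481/(-21240) = -481*(-1/21240) = 481/21240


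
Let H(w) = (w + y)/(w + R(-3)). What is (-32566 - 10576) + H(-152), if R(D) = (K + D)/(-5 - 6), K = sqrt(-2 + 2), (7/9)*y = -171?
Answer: -503999353/11683 ≈ -43140.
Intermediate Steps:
y = -1539/7 (y = (9/7)*(-171) = -1539/7 ≈ -219.86)
K = 0 (K = sqrt(0) = 0)
R(D) = -D/11 (R(D) = (0 + D)/(-5 - 6) = D/(-11) = D*(-1/11) = -D/11)
H(w) = (-1539/7 + w)/(3/11 + w) (H(w) = (w - 1539/7)/(w - 1/11*(-3)) = (-1539/7 + w)/(w + 3/11) = (-1539/7 + w)/(3/11 + w))
(-32566 - 10576) + H(-152) = (-32566 - 10576) + 11*(-1539 + 7*(-152))/(7*(3 + 11*(-152))) = -43142 + 11*(-1539 - 1064)/(7*(3 - 1672)) = -43142 + (11/7)*(-2603)/(-1669) = -43142 + (11/7)*(-1/1669)*(-2603) = -43142 + 28633/11683 = -503999353/11683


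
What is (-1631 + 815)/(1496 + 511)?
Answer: -272/669 ≈ -0.40658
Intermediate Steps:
(-1631 + 815)/(1496 + 511) = -816/2007 = -816*1/2007 = -272/669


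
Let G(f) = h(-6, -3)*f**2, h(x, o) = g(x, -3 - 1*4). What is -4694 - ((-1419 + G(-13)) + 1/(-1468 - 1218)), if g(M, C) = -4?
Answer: -6980913/2686 ≈ -2599.0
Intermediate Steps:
h(x, o) = -4
G(f) = -4*f**2
-4694 - ((-1419 + G(-13)) + 1/(-1468 - 1218)) = -4694 - ((-1419 - 4*(-13)**2) + 1/(-1468 - 1218)) = -4694 - ((-1419 - 4*169) + 1/(-2686)) = -4694 - ((-1419 - 676) - 1/2686) = -4694 - (-2095 - 1/2686) = -4694 - 1*(-5627171/2686) = -4694 + 5627171/2686 = -6980913/2686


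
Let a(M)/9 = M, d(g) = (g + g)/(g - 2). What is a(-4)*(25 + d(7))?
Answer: -5004/5 ≈ -1000.8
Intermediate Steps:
d(g) = 2*g/(-2 + g) (d(g) = (2*g)/(-2 + g) = 2*g/(-2 + g))
a(M) = 9*M
a(-4)*(25 + d(7)) = (9*(-4))*(25 + 2*7/(-2 + 7)) = -36*(25 + 2*7/5) = -36*(25 + 2*7*(⅕)) = -36*(25 + 14/5) = -36*139/5 = -5004/5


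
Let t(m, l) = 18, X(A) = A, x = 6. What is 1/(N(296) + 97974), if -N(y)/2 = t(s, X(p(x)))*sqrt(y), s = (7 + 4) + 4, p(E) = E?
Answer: 5443/533251170 + 2*sqrt(74)/266625585 ≈ 1.0272e-5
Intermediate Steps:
s = 15 (s = 11 + 4 = 15)
N(y) = -36*sqrt(y)
1/(N(296) + 97974) = 1/(-72*sqrt(74) + 97974) = 1/(97974 - 72*sqrt(74))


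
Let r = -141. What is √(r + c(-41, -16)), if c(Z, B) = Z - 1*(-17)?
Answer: I*√165 ≈ 12.845*I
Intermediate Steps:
c(Z, B) = 17 + Z (c(Z, B) = Z + 17 = 17 + Z)
√(r + c(-41, -16)) = √(-141 + (17 - 41)) = √(-141 - 24) = √(-165) = I*√165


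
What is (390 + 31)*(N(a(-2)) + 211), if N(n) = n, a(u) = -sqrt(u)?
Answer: 88831 - 421*I*sqrt(2) ≈ 88831.0 - 595.38*I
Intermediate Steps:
(390 + 31)*(N(a(-2)) + 211) = (390 + 31)*(-sqrt(-2) + 211) = 421*(-I*sqrt(2) + 211) = 421*(211 - I*sqrt(2)) = 88831 - 421*I*sqrt(2)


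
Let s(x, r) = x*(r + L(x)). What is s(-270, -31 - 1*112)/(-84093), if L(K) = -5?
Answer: -13320/28031 ≈ -0.47519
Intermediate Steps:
s(x, r) = x*(-5 + r) (s(x, r) = x*(r - 5) = x*(-5 + r))
s(-270, -31 - 1*112)/(-84093) = -270*(-5 + (-31 - 1*112))/(-84093) = -270*(-5 + (-31 - 112))*(-1/84093) = -270*(-5 - 143)*(-1/84093) = -270*(-148)*(-1/84093) = 39960*(-1/84093) = -13320/28031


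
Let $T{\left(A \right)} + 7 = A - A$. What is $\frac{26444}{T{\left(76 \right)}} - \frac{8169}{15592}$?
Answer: $- \frac{412372031}{109144} \approx -3778.2$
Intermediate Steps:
$T{\left(A \right)} = -7$ ($T{\left(A \right)} = -7 + \left(A - A\right) = -7 + 0 = -7$)
$\frac{26444}{T{\left(76 \right)}} - \frac{8169}{15592} = \frac{26444}{-7} - \frac{8169}{15592} = 26444 \left(- \frac{1}{7}\right) - \frac{8169}{15592} = - \frac{26444}{7} - \frac{8169}{15592} = - \frac{412372031}{109144}$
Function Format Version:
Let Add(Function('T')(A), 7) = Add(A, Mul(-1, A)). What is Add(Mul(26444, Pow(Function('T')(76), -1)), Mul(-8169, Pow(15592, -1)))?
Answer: Rational(-412372031, 109144) ≈ -3778.2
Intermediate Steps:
Function('T')(A) = -7 (Function('T')(A) = Add(-7, Add(A, Mul(-1, A))) = Add(-7, 0) = -7)
Add(Mul(26444, Pow(Function('T')(76), -1)), Mul(-8169, Pow(15592, -1))) = Add(Mul(26444, Pow(-7, -1)), Mul(-8169, Pow(15592, -1))) = Add(Mul(26444, Rational(-1, 7)), Mul(-8169, Rational(1, 15592))) = Add(Rational(-26444, 7), Rational(-8169, 15592)) = Rational(-412372031, 109144)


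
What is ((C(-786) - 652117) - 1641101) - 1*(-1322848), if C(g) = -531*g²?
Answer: -329020046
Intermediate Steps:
((C(-786) - 652117) - 1641101) - 1*(-1322848) = ((-531*(-786)² - 652117) - 1641101) - 1*(-1322848) = ((-531*617796 - 652117) - 1641101) + 1322848 = ((-328049676 - 652117) - 1641101) + 1322848 = (-328701793 - 1641101) + 1322848 = -330342894 + 1322848 = -329020046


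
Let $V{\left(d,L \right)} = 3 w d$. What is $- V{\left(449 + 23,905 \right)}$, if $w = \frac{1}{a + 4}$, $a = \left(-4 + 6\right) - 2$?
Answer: $-354$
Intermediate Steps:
$a = 0$ ($a = 2 - 2 = 0$)
$w = \frac{1}{4}$ ($w = \frac{1}{0 + 4} = \frac{1}{4} \approx 0.25$)
$V{\left(d,L \right)} = \frac{3 d}{4}$ ($V{\left(d,L \right)} = 3 \cdot \frac{1}{4} d = \frac{3 d}{4}$)
$- V{\left(449 + 23,905 \right)} = - \frac{3 \left(449 + 23\right)}{4} = - \frac{3 \cdot 472}{4} = \left(-1\right) 354 = -354$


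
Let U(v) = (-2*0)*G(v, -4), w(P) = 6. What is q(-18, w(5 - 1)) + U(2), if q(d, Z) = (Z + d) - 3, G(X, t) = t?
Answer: -15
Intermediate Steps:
q(d, Z) = -3 + Z + d
U(v) = 0 (U(v) = -2*0*(-4) = 0*(-4) = 0)
q(-18, w(5 - 1)) + U(2) = (-3 + 6 - 18) + 0 = -15 + 0 = -15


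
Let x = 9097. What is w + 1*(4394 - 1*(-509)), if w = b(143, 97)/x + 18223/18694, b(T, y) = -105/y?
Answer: 80894759283275/16495753846 ≈ 4904.0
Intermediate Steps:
w = 16078176337/16495753846 (w = -105/97/9097 + 18223/18694 = -105*1/97*(1/9097) + 18223*(1/18694) = -105/97*1/9097 + 18223/18694 = -105/882409 + 18223/18694 = 16078176337/16495753846 ≈ 0.97469)
w + 1*(4394 - 1*(-509)) = 16078176337/16495753846 + 1*(4394 - 1*(-509)) = 16078176337/16495753846 + 1*(4394 + 509) = 16078176337/16495753846 + 1*4903 = 16078176337/16495753846 + 4903 = 80894759283275/16495753846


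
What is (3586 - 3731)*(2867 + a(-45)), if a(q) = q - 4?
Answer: -408610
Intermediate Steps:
a(q) = -4 + q
(3586 - 3731)*(2867 + a(-45)) = (3586 - 3731)*(2867 + (-4 - 45)) = -145*(2867 - 49) = -145*2818 = -408610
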